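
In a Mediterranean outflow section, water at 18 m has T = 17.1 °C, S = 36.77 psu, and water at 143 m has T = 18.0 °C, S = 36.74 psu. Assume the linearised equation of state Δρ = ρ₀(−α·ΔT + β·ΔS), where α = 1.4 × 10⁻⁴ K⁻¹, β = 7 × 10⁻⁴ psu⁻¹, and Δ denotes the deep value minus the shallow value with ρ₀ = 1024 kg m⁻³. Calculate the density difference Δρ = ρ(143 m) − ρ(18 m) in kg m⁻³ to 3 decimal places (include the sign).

ΔT = +0.9 K, ΔS = -0.03 psu (deep − shallow).
Δρ/ρ₀ = −(1.4 × 10⁻⁴)(+0.9) + (7 × 10⁻⁴)(-0.03) = -1.47 × 10⁻⁴.
Δρ = 1024 × (-1.47 × 10⁻⁴) = -0.151 kg m⁻³.
Negative Δρ: lighter below, statically unstable.

-0.151 kg m⁻³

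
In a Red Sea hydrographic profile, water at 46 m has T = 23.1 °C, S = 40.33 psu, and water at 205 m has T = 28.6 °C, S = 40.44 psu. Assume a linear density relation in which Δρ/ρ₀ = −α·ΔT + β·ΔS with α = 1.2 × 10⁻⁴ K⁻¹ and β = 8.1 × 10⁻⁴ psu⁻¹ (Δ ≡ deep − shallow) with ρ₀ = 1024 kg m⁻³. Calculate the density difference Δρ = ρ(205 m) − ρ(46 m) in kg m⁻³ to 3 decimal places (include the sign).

-0.585 kg m⁻³

ΔT = +5.5 K, ΔS = +0.11 psu (deep − shallow).
Δρ/ρ₀ = −(1.2 × 10⁻⁴)(+5.5) + (8.1 × 10⁻⁴)(+0.11) = -5.709 × 10⁻⁴.
Δρ = 1024 × (-5.709 × 10⁻⁴) = -0.585 kg m⁻³.
Negative Δρ: lighter below, statically unstable.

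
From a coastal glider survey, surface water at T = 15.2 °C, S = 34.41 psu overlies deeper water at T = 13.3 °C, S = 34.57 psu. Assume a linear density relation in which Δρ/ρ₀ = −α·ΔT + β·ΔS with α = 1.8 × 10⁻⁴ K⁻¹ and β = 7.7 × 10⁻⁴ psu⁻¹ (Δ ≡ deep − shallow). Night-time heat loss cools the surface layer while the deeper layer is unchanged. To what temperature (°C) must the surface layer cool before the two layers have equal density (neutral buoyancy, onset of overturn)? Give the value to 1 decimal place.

Neutral buoyancy requires Δρ = 0, i.e. −α(T_deep − T_surf′) + β(S_deep − S_surf) = 0.
T_surf′ = T_deep − (β/α)·ΔS = 13.3 − (7.7 × 10⁻⁴/1.8 × 10⁻⁴)·(+0.16) = 12.616 °C.
Cooling required: 15.2 − (12.616) = 2.584 °C.

12.6 °C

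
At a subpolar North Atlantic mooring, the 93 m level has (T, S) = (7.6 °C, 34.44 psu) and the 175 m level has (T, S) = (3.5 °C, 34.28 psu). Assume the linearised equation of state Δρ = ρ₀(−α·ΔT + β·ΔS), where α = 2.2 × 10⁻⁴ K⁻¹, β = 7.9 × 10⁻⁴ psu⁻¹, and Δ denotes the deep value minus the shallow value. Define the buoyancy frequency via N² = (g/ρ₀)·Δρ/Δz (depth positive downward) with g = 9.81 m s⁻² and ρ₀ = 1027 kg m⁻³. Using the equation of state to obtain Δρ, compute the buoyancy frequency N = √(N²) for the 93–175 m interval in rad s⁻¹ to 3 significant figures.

9.63 × 10⁻³ rad s⁻¹

ΔT = -4.1 K, ΔS = -0.16 psu (deep − shallow).
Δρ/ρ₀ = −αΔT + βΔS = 9.02 × 10⁻⁴ − 1.264 × 10⁻⁴ = 7.756 × 10⁻⁴, so Δρ ≈ 0.7965 kg m⁻³.
N² = (g/ρ₀)·Δρ/Δz = g·(Δρ/ρ₀)/Δz = 9.81 × 7.756 × 10⁻⁴ / 82 = 9.2788 × 10⁻⁵ s⁻².
N = √(9.2788 × 10⁻⁵) = 9.6327 × 10⁻³ rad s⁻¹ ≈ 9.63 × 10⁻³ rad s⁻¹.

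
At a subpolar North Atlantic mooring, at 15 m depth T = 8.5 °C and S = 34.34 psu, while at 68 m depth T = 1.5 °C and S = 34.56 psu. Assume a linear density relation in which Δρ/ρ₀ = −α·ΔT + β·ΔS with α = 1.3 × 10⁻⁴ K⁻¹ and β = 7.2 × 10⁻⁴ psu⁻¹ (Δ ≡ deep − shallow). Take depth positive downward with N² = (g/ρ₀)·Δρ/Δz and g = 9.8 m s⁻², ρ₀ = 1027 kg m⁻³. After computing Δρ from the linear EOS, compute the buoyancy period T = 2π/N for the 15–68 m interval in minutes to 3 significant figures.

ΔT = -7.0 K, ΔS = +0.22 psu (deep − shallow).
Δρ/ρ₀ = −αΔT + βΔS = 9.10 × 10⁻⁴ + 1.584 × 10⁻⁴ = 1.0684 × 10⁻³, so Δρ ≈ 1.097 kg m⁻³.
N² = (g/ρ₀)·Δρ/Δz = g·(Δρ/ρ₀)/Δz = 9.8 × 1.0684 × 10⁻³ / 53 = 1.9755 × 10⁻⁴ s⁻².
N = √(1.9755 × 10⁻⁴) = 0.014055 rad s⁻¹ → T = 2π/N = 447.04 s = 7.4507 min ≈ 7.45 min.

7.45 min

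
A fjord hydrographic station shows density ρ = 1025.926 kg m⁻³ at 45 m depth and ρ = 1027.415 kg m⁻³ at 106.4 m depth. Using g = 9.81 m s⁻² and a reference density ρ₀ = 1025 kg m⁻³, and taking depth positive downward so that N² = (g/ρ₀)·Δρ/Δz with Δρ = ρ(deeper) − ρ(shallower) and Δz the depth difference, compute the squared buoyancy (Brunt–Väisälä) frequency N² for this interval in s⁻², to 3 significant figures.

2.32 × 10⁻⁴ s⁻²

Δρ = 1027.415 − 1025.926 = 1.489 kg m⁻³ over Δz = 106.4 − 45 = 61.4 m.
N² = (9.81/1025) × (1.489/61.4) = 2.3210 × 10⁻⁴ s⁻² ≈ 2.32 × 10⁻⁴ s⁻².
N² > 0, so the interval is statically stable.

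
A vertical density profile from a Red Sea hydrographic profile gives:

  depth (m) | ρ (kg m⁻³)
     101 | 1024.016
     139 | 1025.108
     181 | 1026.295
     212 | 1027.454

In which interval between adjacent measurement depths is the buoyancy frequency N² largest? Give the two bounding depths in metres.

Compute the density gradient over each adjacent pair:
  101–139 m: Δρ/Δz = 1.092/38 = 0.029 kg m⁻⁴
  139–181 m: Δρ/Δz = 1.187/42 = 0.028 kg m⁻⁴
  181–212 m: Δρ/Δz = 1.159/31 = 0.037 kg m⁻⁴
The largest gradient is in the 181–212 m interval — the pycnocline.

181–212 m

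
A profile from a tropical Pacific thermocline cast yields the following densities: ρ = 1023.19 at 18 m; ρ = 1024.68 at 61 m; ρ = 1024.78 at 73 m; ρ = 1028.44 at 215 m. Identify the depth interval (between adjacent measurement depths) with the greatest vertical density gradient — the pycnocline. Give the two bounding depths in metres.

18–61 m

Compute the density gradient over each adjacent pair:
  18–61 m: Δρ/Δz = 1.49/43 = 0.035 kg m⁻⁴
  61–73 m: Δρ/Δz = 0.10/12 = 8.3 × 10⁻³ kg m⁻⁴
  73–215 m: Δρ/Δz = 3.66/142 = 0.026 kg m⁻⁴
The largest gradient is in the 18–61 m interval — the pycnocline.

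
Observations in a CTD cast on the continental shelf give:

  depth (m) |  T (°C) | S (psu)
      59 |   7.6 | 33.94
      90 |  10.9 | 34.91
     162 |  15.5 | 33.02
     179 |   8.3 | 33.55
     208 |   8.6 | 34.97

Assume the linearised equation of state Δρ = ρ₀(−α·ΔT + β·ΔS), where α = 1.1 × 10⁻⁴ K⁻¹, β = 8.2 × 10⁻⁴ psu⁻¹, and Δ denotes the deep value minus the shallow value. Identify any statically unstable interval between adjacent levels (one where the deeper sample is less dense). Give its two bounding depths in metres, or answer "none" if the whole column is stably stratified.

Evaluate Δρ/ρ₀ = −αΔT + βΔS across each adjacent pair:
  59–90 m: −αΔT+βΔS = −(1.1 × 10⁻⁴)(+3.3)+(8.2 × 10⁻⁴)(+0.97) = 4.3 × 10⁻⁴ → stable
  90–162 m: −αΔT+βΔS = −(1.1 × 10⁻⁴)(+4.6)+(8.2 × 10⁻⁴)(-1.89) = -2.1 × 10⁻³ → UNSTABLE
  162–179 m: −αΔT+βΔS = −(1.1 × 10⁻⁴)(-7.2)+(8.2 × 10⁻⁴)(+0.53) = 1.2 × 10⁻³ → stable
  179–208 m: −αΔT+βΔS = −(1.1 × 10⁻⁴)(+0.3)+(8.2 × 10⁻⁴)(+1.42) = 1.1 × 10⁻³ → stable
The 90–162 m interval has Δρ < 0: lighter water underlies denser water.

90–162 m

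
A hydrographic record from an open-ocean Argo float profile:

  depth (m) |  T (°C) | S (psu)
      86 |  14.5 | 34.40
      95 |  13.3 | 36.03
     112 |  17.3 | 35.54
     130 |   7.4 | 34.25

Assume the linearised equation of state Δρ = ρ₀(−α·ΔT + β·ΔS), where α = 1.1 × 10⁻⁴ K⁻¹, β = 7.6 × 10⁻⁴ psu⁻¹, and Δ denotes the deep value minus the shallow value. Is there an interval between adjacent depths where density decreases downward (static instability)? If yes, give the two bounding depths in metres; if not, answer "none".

Evaluate Δρ/ρ₀ = −αΔT + βΔS across each adjacent pair:
  86–95 m: −αΔT+βΔS = −(1.1 × 10⁻⁴)(-1.2)+(7.6 × 10⁻⁴)(+1.63) = 1.4 × 10⁻³ → stable
  95–112 m: −αΔT+βΔS = −(1.1 × 10⁻⁴)(+4.0)+(7.6 × 10⁻⁴)(-0.49) = -8.1 × 10⁻⁴ → UNSTABLE
  112–130 m: −αΔT+βΔS = −(1.1 × 10⁻⁴)(-9.9)+(7.6 × 10⁻⁴)(-1.29) = 1.1 × 10⁻⁴ → stable
The 95–112 m interval has Δρ < 0: lighter water underlies denser water.

95–112 m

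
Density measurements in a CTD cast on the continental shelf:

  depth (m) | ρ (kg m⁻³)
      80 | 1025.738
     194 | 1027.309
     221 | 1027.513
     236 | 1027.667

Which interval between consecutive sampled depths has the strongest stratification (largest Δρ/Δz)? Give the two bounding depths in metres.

Compute the density gradient over each adjacent pair:
  80–194 m: Δρ/Δz = 1.571/114 = 0.014 kg m⁻⁴
  194–221 m: Δρ/Δz = 0.204/27 = 7.6 × 10⁻³ kg m⁻⁴
  221–236 m: Δρ/Δz = 0.154/15 = 0.010 kg m⁻⁴
The largest gradient is in the 80–194 m interval — the pycnocline.

80–194 m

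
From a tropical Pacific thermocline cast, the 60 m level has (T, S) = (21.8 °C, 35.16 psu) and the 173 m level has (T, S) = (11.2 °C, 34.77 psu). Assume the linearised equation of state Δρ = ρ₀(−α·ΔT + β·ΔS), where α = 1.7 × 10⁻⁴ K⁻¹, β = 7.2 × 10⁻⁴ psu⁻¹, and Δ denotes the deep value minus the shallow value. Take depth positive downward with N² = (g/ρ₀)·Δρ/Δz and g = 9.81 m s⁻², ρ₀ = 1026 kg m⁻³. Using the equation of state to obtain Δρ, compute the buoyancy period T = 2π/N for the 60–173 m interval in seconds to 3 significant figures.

547 s

ΔT = -10.6 K, ΔS = -0.39 psu (deep − shallow).
Δρ/ρ₀ = −αΔT + βΔS = 1.802 × 10⁻³ − 2.808 × 10⁻⁴ = 1.5212 × 10⁻³, so Δρ ≈ 1.561 kg m⁻³.
N² = (g/ρ₀)·Δρ/Δz = g·(Δρ/ρ₀)/Δz = 9.81 × 1.5212 × 10⁻³ / 113 = 1.3206 × 10⁻⁴ s⁻².
N = √(1.3206 × 10⁻⁴) = 0.011492 rad s⁻¹ → T = 2π/N = 546.74 s ≈ 547 s.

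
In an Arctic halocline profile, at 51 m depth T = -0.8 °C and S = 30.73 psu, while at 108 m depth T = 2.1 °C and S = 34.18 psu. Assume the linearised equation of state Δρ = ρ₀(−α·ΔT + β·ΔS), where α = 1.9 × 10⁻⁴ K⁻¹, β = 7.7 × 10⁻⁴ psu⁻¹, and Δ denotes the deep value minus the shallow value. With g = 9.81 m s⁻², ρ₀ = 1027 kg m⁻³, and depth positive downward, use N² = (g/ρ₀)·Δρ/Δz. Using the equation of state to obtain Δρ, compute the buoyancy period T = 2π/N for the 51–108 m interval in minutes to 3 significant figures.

5.50 min

ΔT = +2.9 K, ΔS = +3.45 psu (deep − shallow).
Δρ/ρ₀ = −αΔT + βΔS = -5.51 × 10⁻⁴ + 2.6565 × 10⁻³ = 2.1055 × 10⁻³, so Δρ ≈ 2.162 kg m⁻³.
N² = (g/ρ₀)·Δρ/Δz = g·(Δρ/ρ₀)/Δz = 9.81 × 2.1055 × 10⁻³ / 57 = 3.6237 × 10⁻⁴ s⁻².
N = √(3.6237 × 10⁻⁴) = 0.019036 rad s⁻¹ → T = 2π/N = 330.07 s = 5.5012 min ≈ 5.50 min.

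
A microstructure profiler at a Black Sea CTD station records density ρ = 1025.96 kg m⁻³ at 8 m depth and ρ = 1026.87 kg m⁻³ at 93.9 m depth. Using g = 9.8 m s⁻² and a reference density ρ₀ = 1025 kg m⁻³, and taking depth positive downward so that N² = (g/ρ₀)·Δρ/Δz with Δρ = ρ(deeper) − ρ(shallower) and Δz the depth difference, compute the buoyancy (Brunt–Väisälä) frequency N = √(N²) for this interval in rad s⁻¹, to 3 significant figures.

0.0101 rad s⁻¹

Δρ = 1026.87 − 1025.96 = 0.91 kg m⁻³ over Δz = 93.9 − 8 = 85.9 m.
N² = (9.8/1025) × (0.91/85.9) = 1.0129 × 10⁻⁴ s⁻².
N = √(1.0129 × 10⁻⁴) = 0.010064 rad s⁻¹ ≈ 0.0101 rad s⁻¹.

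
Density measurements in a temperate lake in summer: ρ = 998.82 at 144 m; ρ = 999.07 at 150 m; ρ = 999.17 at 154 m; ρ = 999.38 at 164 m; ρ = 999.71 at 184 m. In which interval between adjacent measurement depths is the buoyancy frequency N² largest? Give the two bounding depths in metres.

144–150 m

Compute the density gradient over each adjacent pair:
  144–150 m: Δρ/Δz = 0.25/6 = 0.042 kg m⁻⁴
  150–154 m: Δρ/Δz = 0.10/4 = 0.025 kg m⁻⁴
  154–164 m: Δρ/Δz = 0.21/10 = 0.021 kg m⁻⁴
  164–184 m: Δρ/Δz = 0.33/20 = 0.017 kg m⁻⁴
The largest gradient is in the 144–150 m interval — the pycnocline.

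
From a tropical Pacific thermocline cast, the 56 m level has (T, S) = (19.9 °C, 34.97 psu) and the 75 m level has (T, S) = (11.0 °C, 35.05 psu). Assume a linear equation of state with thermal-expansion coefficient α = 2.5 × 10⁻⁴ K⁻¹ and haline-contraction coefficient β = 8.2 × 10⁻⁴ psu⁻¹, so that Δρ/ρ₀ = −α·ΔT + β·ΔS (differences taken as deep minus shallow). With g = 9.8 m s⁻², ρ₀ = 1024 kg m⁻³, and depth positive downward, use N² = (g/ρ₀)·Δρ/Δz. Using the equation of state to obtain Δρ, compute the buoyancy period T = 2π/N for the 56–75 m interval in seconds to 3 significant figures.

ΔT = -8.9 K, ΔS = +0.08 psu (deep − shallow).
Δρ/ρ₀ = −αΔT + βΔS = 2.225 × 10⁻³ + 6.56 × 10⁻⁵ = 2.2906 × 10⁻³, so Δρ ≈ 2.346 kg m⁻³.
N² = (g/ρ₀)·Δρ/Δz = g·(Δρ/ρ₀)/Δz = 9.8 × 2.2906 × 10⁻³ / 19 = 1.1815 × 10⁻³ s⁻².
N = √(1.1815 × 10⁻³) = 0.034373 rad s⁻¹ → T = 2π/N = 182.79 s ≈ 183 s.

183 s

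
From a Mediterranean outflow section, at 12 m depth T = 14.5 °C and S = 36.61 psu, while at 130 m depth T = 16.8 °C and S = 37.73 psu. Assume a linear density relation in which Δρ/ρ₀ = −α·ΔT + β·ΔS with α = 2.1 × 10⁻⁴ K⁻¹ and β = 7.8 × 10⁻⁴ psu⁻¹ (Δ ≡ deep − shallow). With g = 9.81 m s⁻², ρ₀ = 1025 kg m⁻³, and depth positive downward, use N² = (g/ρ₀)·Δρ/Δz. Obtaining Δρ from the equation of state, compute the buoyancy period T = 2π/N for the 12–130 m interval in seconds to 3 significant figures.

ΔT = +2.3 K, ΔS = +1.12 psu (deep − shallow).
Δρ/ρ₀ = −αΔT + βΔS = -4.83 × 10⁻⁴ + 8.736 × 10⁻⁴ = 3.906 × 10⁻⁴, so Δρ ≈ 0.4004 kg m⁻³.
N² = (g/ρ₀)·Δρ/Δz = g·(Δρ/ρ₀)/Δz = 9.81 × 3.906 × 10⁻⁴ / 118 = 3.2473 × 10⁻⁵ s⁻².
N = √(3.2473 × 10⁻⁵) = 5.6985 × 10⁻³ rad s⁻¹ → T = 2π/N = 1.1026 × 10³ s ≈ 1.10 × 10³ s.

1.10 × 10³ s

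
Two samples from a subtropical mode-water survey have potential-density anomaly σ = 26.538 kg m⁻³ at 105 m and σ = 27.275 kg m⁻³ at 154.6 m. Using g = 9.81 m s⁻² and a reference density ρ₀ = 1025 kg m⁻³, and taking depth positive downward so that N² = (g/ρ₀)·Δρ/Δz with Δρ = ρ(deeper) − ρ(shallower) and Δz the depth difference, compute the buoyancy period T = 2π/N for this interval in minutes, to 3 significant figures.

8.78 min

Δρ = 1027.275 − 1026.538 = 0.737 kg m⁻³ over Δz = 154.6 − 105 = 49.6 m.
N² = (9.81/1025) × (0.737/49.6) = 1.4221 × 10⁻⁴ s⁻².
N = √(1.4221 × 10⁻⁴) = 0.011925 rad s⁻¹, so T = 2π/N = 526.89 s = 8.7815 min ≈ 8.78 min.
N² > 0, so the interval is statically stable.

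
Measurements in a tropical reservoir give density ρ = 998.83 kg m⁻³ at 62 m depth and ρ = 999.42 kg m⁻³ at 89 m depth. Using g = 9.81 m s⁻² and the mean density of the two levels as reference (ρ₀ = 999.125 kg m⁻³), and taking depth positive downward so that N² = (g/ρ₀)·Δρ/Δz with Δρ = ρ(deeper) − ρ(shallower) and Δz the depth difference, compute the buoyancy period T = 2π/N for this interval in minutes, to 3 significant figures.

Δρ = 999.42 − 998.83 = 0.59 kg m⁻³ over Δz = 89 − 62 = 27 m.
N² = (9.81/999.125) × (0.59/27) = 2.1455 × 10⁻⁴ s⁻².
N = √(2.1455 × 10⁻⁴) = 0.014648 rad s⁻¹, so T = 2π/N = 428.94 s = 7.1490 min ≈ 7.15 min.

7.15 min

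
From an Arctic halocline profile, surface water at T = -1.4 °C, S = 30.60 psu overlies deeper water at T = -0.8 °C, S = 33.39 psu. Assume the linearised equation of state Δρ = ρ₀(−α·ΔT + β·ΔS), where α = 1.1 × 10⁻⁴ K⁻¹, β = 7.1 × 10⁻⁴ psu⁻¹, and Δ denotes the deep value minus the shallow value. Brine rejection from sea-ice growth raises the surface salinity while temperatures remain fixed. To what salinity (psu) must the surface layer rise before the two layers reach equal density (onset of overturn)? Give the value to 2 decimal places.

Neutral buoyancy requires −α(T_deep − T_surf) + β(S_deep − S_surf′) = 0.
S_surf′ = S_deep − (α/β)·ΔT = 33.39 − (1.1 × 10⁻⁴/7.1 × 10⁻⁴)·(+0.6) = 33.2970 psu.
Increase required: 33.2970 − 30.60 = 2.6970 psu.

33.30 psu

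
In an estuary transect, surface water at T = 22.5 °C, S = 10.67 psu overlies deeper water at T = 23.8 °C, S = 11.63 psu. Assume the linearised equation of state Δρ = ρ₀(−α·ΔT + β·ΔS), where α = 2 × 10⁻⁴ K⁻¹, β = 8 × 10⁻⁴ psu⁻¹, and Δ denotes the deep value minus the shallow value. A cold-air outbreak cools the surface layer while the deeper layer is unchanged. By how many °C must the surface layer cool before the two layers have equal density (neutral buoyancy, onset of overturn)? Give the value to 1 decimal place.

Neutral buoyancy requires Δρ = 0, i.e. −α(T_deep − T_surf′) + β(S_deep − S_surf) = 0.
T_surf′ = T_deep − (β/α)·ΔS = 23.8 − (8 × 10⁻⁴/2 × 10⁻⁴)·(+0.96) = 19.960 °C.
Cooling required: 22.5 − (19.960) = 2.540 °C.

2.5 °C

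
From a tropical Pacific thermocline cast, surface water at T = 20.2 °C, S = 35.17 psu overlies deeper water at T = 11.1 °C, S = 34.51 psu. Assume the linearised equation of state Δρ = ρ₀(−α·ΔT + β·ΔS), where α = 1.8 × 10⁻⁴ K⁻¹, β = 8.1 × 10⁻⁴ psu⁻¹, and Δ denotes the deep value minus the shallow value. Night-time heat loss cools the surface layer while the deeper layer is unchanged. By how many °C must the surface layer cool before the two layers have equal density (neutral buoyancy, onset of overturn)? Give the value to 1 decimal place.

Neutral buoyancy requires Δρ = 0, i.e. −α(T_deep − T_surf′) + β(S_deep − S_surf) = 0.
T_surf′ = T_deep − (β/α)·ΔS = 11.1 − (8.1 × 10⁻⁴/1.8 × 10⁻⁴)·(-0.66) = 14.070 °C.
Cooling required: 20.2 − (14.070) = 6.130 °C.

6.1 °C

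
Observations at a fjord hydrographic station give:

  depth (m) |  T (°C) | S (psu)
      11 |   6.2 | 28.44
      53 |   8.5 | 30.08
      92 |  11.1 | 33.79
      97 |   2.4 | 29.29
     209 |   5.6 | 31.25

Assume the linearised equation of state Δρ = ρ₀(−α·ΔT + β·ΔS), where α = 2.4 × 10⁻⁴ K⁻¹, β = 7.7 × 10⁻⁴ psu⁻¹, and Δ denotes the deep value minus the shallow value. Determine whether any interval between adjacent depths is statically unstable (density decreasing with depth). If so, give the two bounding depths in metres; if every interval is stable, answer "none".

92–97 m

Evaluate Δρ/ρ₀ = −αΔT + βΔS across each adjacent pair:
  11–53 m: −αΔT+βΔS = −(2.4 × 10⁻⁴)(+2.3)+(7.7 × 10⁻⁴)(+1.64) = 7.1 × 10⁻⁴ → stable
  53–92 m: −αΔT+βΔS = −(2.4 × 10⁻⁴)(+2.6)+(7.7 × 10⁻⁴)(+3.71) = 2.2 × 10⁻³ → stable
  92–97 m: −αΔT+βΔS = −(2.4 × 10⁻⁴)(-8.7)+(7.7 × 10⁻⁴)(-4.50) = -1.4 × 10⁻³ → UNSTABLE
  97–209 m: −αΔT+βΔS = −(2.4 × 10⁻⁴)(+3.2)+(7.7 × 10⁻⁴)(+1.96) = 7.4 × 10⁻⁴ → stable
The 92–97 m interval has Δρ < 0: lighter water underlies denser water.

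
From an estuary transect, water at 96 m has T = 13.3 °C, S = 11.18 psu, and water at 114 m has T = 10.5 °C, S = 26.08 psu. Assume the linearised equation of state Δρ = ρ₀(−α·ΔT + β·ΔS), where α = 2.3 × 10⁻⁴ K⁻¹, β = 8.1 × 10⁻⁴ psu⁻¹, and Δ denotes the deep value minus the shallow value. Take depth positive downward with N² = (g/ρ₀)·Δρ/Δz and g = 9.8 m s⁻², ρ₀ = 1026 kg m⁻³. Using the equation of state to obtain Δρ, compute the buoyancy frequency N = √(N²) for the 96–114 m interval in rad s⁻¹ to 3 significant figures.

ΔT = -2.8 K, ΔS = +14.90 psu (deep − shallow).
Δρ/ρ₀ = −αΔT + βΔS = 6.44 × 10⁻⁴ + 0.012069 = 0.012713, so Δρ ≈ 13.04 kg m⁻³.
N² = (g/ρ₀)·Δρ/Δz = g·(Δρ/ρ₀)/Δz = 9.8 × 0.012713 / 18 = 6.9215 × 10⁻³ s⁻².
N = √(6.9215 × 10⁻³) = 0.083196 rad s⁻¹ ≈ 0.0832 rad s⁻¹.

0.0832 rad s⁻¹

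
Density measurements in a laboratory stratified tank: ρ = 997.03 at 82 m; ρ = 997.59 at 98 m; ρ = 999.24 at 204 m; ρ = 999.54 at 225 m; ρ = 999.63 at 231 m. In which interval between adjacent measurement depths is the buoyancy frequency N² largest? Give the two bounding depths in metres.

Compute the density gradient over each adjacent pair:
  82–98 m: Δρ/Δz = 0.56/16 = 0.035 kg m⁻⁴
  98–204 m: Δρ/Δz = 1.65/106 = 0.016 kg m⁻⁴
  204–225 m: Δρ/Δz = 0.30/21 = 0.014 kg m⁻⁴
  225–231 m: Δρ/Δz = 0.09/6 = 0.015 kg m⁻⁴
The largest gradient is in the 82–98 m interval — the pycnocline.

82–98 m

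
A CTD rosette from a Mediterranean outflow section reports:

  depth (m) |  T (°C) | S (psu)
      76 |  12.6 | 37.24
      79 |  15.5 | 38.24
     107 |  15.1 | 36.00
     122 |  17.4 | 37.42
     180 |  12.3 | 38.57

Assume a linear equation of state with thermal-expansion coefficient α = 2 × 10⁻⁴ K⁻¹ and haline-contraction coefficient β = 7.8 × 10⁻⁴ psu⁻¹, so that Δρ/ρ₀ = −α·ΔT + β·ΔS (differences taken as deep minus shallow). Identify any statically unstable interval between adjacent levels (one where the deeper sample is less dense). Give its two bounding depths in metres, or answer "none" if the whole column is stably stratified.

79–107 m

Evaluate Δρ/ρ₀ = −αΔT + βΔS across each adjacent pair:
  76–79 m: −αΔT+βΔS = −(2 × 10⁻⁴)(+2.9)+(7.8 × 10⁻⁴)(+1.00) = 2.0 × 10⁻⁴ → stable
  79–107 m: −αΔT+βΔS = −(2 × 10⁻⁴)(-0.4)+(7.8 × 10⁻⁴)(-2.24) = -1.7 × 10⁻³ → UNSTABLE
  107–122 m: −αΔT+βΔS = −(2 × 10⁻⁴)(+2.3)+(7.8 × 10⁻⁴)(+1.42) = 6.5 × 10⁻⁴ → stable
  122–180 m: −αΔT+βΔS = −(2 × 10⁻⁴)(-5.1)+(7.8 × 10⁻⁴)(+1.15) = 1.9 × 10⁻³ → stable
The 79–107 m interval has Δρ < 0: lighter water underlies denser water.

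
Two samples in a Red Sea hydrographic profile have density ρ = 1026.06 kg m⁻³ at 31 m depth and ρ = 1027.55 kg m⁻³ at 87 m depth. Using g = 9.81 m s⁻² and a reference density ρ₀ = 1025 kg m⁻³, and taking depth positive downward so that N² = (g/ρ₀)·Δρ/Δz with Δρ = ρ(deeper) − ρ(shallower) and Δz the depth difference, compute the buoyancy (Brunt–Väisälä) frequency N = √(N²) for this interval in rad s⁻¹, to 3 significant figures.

Δρ = 1027.55 − 1026.06 = 1.49 kg m⁻³ over Δz = 87 − 31 = 56 m.
N² = (9.81/1025) × (1.49/56) = 2.5465 × 10⁻⁴ s⁻².
N = √(2.5465 × 10⁻⁴) = 0.015958 rad s⁻¹ ≈ 0.0160 rad s⁻¹.

0.0160 rad s⁻¹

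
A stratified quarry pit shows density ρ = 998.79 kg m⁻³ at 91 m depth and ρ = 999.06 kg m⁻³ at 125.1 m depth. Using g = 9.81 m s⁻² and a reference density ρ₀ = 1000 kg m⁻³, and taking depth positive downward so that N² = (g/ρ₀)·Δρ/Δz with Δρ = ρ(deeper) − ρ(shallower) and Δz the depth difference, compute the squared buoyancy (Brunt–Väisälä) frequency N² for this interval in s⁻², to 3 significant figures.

Δρ = 999.06 − 998.79 = 0.27 kg m⁻³ over Δz = 125.1 − 91 = 34.1 m.
N² = (9.81/1000) × (0.27/34.1) = 7.7674 × 10⁻⁵ s⁻² ≈ 7.77 × 10⁻⁵ s⁻².

7.77 × 10⁻⁵ s⁻²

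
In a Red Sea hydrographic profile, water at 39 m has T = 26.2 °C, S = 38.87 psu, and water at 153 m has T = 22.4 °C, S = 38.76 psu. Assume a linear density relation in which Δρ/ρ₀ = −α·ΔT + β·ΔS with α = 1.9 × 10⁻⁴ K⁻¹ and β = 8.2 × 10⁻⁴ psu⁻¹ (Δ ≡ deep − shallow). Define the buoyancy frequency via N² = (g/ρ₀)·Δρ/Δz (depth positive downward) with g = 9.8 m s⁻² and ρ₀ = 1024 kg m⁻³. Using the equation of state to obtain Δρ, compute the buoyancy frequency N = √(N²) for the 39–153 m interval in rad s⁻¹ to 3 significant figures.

ΔT = -3.8 K, ΔS = -0.11 psu (deep − shallow).
Δρ/ρ₀ = −αΔT + βΔS = 7.22 × 10⁻⁴ − 9.02 × 10⁻⁵ = 6.318 × 10⁻⁴, so Δρ ≈ 0.6470 kg m⁻³.
N² = (g/ρ₀)·Δρ/Δz = g·(Δρ/ρ₀)/Δz = 9.8 × 6.318 × 10⁻⁴ / 114 = 5.4313 × 10⁻⁵ s⁻².
N = √(5.4313 × 10⁻⁵) = 7.3697 × 10⁻³ rad s⁻¹ ≈ 7.37 × 10⁻³ rad s⁻¹.

7.37 × 10⁻³ rad s⁻¹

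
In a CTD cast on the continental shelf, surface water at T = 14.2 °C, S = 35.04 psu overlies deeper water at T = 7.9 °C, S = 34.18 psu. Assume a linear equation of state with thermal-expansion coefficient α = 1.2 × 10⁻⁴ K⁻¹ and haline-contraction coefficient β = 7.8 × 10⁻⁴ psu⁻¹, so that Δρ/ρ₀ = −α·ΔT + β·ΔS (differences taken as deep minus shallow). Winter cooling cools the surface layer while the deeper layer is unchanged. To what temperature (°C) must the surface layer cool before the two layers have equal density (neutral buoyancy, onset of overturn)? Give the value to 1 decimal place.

Neutral buoyancy requires Δρ = 0, i.e. −α(T_deep − T_surf′) + β(S_deep − S_surf) = 0.
T_surf′ = T_deep − (β/α)·ΔS = 7.9 − (7.8 × 10⁻⁴/1.2 × 10⁻⁴)·(-0.86) = 13.490 °C.
Cooling required: 14.2 − (13.490) = 0.710 °C.

13.5 °C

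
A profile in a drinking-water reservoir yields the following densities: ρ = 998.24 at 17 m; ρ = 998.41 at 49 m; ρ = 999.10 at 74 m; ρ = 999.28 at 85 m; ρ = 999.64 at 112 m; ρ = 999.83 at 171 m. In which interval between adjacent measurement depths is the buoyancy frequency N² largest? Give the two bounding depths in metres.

49–74 m

Compute the density gradient over each adjacent pair:
  17–49 m: Δρ/Δz = 0.17/32 = 5.3 × 10⁻³ kg m⁻⁴
  49–74 m: Δρ/Δz = 0.69/25 = 0.028 kg m⁻⁴
  74–85 m: Δρ/Δz = 0.18/11 = 0.016 kg m⁻⁴
  85–112 m: Δρ/Δz = 0.36/27 = 0.013 kg m⁻⁴
  112–171 m: Δρ/Δz = 0.19/59 = 3.2 × 10⁻³ kg m⁻⁴
The largest gradient is in the 49–74 m interval — the pycnocline.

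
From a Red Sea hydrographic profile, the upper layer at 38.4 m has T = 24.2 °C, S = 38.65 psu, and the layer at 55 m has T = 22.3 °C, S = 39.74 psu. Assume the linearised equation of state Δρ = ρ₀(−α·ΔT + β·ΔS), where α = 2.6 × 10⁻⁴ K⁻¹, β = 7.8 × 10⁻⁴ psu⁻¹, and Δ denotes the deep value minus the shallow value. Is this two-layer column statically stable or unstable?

ΔT = 22.3 − 24.2 = -1.9 K and ΔS = 39.74 − 38.65 = +1.09 psu (deep − shallow).
−αΔT = 4.94 × 10⁻⁴; βΔS = 8.502 × 10⁻⁴; sum Δρ/ρ₀ = 1.3442 × 10⁻³.
Δρ/ρ₀ > 0, so Δρ > 0: deeper water is denser → statically stable.

stable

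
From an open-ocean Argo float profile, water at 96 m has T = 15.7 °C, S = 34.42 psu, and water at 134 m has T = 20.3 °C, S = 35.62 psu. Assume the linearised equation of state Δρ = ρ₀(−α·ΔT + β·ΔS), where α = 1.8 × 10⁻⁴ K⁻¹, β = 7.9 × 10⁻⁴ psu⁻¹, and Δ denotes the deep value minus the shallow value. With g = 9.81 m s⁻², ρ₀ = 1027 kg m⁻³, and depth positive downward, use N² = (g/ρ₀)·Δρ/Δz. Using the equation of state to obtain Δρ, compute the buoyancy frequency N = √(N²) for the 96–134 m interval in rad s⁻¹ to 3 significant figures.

ΔT = +4.6 K, ΔS = +1.20 psu (deep − shallow).
Δρ/ρ₀ = −αΔT + βΔS = -8.28 × 10⁻⁴ + 9.48 × 10⁻⁴ = 1.20 × 10⁻⁴, so Δρ ≈ 0.1232 kg m⁻³.
N² = (g/ρ₀)·Δρ/Δz = g·(Δρ/ρ₀)/Δz = 9.81 × 1.20 × 10⁻⁴ / 38 = 3.0979 × 10⁻⁵ s⁻².
N = √(3.0979 × 10⁻⁵) = 5.5659 × 10⁻³ rad s⁻¹ ≈ 5.57 × 10⁻³ rad s⁻¹.

5.57 × 10⁻³ rad s⁻¹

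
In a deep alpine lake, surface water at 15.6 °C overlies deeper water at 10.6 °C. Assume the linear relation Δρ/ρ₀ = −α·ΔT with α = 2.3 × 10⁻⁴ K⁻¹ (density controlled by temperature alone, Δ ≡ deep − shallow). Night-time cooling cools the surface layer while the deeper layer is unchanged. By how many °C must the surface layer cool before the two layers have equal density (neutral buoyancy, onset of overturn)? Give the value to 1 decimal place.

5.0 °C

With temperature the only control, equal density requires T_surf′ = T_deep.
T_surf′ = 10.6 °C.
Cooling required: 15.6 − 10.6 = 5.0 °C.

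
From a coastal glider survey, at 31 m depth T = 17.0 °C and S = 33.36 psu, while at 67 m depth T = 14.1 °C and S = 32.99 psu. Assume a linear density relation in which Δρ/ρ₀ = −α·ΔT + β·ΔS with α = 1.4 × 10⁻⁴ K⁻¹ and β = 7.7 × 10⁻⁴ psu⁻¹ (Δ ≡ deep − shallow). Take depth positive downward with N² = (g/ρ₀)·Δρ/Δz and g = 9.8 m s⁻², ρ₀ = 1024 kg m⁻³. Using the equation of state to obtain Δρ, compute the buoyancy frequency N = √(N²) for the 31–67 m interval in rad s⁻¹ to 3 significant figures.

ΔT = -2.9 K, ΔS = -0.37 psu (deep − shallow).
Δρ/ρ₀ = −αΔT + βΔS = 4.06 × 10⁻⁴ − 2.849 × 10⁻⁴ = 1.211 × 10⁻⁴, so Δρ ≈ 0.1240 kg m⁻³.
N² = (g/ρ₀)·Δρ/Δz = g·(Δρ/ρ₀)/Δz = 9.8 × 1.211 × 10⁻⁴ / 36 = 3.2966 × 10⁻⁵ s⁻².
N = √(3.2966 × 10⁻⁵) = 5.7416 × 10⁻³ rad s⁻¹ ≈ 5.74 × 10⁻³ rad s⁻¹.

5.74 × 10⁻³ rad s⁻¹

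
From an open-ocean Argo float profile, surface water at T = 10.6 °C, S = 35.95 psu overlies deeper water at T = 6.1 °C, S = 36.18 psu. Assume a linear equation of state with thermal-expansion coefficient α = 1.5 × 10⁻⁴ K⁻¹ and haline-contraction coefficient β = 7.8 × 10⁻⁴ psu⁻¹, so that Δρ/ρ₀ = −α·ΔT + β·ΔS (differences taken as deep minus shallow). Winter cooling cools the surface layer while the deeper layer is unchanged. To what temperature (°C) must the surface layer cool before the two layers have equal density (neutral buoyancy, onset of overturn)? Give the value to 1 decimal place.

Neutral buoyancy requires Δρ = 0, i.e. −α(T_deep − T_surf′) + β(S_deep − S_surf) = 0.
T_surf′ = T_deep − (β/α)·ΔS = 6.1 − (7.8 × 10⁻⁴/1.5 × 10⁻⁴)·(+0.23) = 4.904 °C.
Cooling required: 10.6 − (4.904) = 5.696 °C.

4.9 °C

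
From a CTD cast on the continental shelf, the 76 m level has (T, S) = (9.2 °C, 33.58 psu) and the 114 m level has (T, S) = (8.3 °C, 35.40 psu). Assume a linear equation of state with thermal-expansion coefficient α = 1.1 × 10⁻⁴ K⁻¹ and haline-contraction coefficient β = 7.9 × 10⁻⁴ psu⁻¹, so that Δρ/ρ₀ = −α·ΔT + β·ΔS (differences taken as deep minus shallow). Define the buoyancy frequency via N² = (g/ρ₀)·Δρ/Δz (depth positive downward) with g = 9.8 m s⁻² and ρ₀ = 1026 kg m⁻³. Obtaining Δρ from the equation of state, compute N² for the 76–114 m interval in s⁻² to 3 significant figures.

ΔT = -0.9 K, ΔS = +1.82 psu (deep − shallow).
Δρ/ρ₀ = −αΔT + βΔS = 9.90 × 10⁻⁵ + 1.4378 × 10⁻³ = 1.5368 × 10⁻³, so Δρ ≈ 1.577 kg m⁻³.
N² = (g/ρ₀)·Δρ/Δz = g·(Δρ/ρ₀)/Δz = 9.8 × 1.5368 × 10⁻³ / 38 = 3.9633 × 10⁻⁴ s⁻² ≈ 3.96 × 10⁻⁴ s⁻².

3.96 × 10⁻⁴ s⁻²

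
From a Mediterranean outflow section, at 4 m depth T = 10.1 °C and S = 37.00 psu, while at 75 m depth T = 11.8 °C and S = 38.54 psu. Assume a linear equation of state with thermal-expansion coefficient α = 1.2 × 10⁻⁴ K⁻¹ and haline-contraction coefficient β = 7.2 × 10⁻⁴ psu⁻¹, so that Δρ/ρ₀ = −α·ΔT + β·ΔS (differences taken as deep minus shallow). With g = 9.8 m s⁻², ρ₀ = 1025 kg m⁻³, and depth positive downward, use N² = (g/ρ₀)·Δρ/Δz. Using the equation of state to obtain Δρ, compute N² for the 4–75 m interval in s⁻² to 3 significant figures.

1.25 × 10⁻⁴ s⁻²

ΔT = +1.7 K, ΔS = +1.54 psu (deep − shallow).
Δρ/ρ₀ = −αΔT + βΔS = -2.04 × 10⁻⁴ + 1.1088 × 10⁻³ = 9.048 × 10⁻⁴, so Δρ ≈ 0.9274 kg m⁻³.
N² = (g/ρ₀)·Δρ/Δz = g·(Δρ/ρ₀)/Δz = 9.8 × 9.048 × 10⁻⁴ / 71 = 1.2489 × 10⁻⁴ s⁻² ≈ 1.25 × 10⁻⁴ s⁻².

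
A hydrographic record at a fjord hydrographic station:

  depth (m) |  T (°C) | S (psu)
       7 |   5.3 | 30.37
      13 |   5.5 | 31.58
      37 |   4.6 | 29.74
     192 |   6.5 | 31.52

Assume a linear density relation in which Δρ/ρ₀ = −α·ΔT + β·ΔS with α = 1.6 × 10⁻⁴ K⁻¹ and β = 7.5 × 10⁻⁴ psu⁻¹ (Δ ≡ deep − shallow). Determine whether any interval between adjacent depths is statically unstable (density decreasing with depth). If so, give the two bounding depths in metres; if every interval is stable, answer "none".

13–37 m

Evaluate Δρ/ρ₀ = −αΔT + βΔS across each adjacent pair:
  7–13 m: −αΔT+βΔS = −(1.6 × 10⁻⁴)(+0.2)+(7.5 × 10⁻⁴)(+1.21) = 8.8 × 10⁻⁴ → stable
  13–37 m: −αΔT+βΔS = −(1.6 × 10⁻⁴)(-0.9)+(7.5 × 10⁻⁴)(-1.84) = -1.2 × 10⁻³ → UNSTABLE
  37–192 m: −αΔT+βΔS = −(1.6 × 10⁻⁴)(+1.9)+(7.5 × 10⁻⁴)(+1.78) = 1.0 × 10⁻³ → stable
The 13–37 m interval has Δρ < 0: lighter water underlies denser water.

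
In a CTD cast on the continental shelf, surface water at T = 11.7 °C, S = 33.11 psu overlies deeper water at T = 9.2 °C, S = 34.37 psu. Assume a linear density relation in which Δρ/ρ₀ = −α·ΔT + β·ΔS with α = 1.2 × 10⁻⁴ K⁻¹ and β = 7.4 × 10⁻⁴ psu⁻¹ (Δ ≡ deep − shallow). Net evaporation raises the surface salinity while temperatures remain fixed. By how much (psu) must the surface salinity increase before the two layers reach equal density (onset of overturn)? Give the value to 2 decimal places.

1.67 psu

Neutral buoyancy requires −α(T_deep − T_surf) + β(S_deep − S_surf′) = 0.
S_surf′ = S_deep − (α/β)·ΔT = 34.37 − (1.2 × 10⁻⁴/7.4 × 10⁻⁴)·(-2.5) = 34.7754 psu.
Increase required: 34.7754 − 33.11 = 1.6654 psu.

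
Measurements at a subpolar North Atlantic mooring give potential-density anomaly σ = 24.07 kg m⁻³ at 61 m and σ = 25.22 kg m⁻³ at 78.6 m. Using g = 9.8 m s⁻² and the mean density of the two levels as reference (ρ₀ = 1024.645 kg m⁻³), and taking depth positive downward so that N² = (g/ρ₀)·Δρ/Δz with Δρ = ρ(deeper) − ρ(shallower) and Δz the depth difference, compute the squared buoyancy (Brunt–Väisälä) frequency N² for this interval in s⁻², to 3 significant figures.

Δρ = 1025.22 − 1024.07 = 1.15 kg m⁻³ over Δz = 78.6 − 61 = 17.6 m.
N² = (9.8/1024.645) × (1.15/17.6) = 6.2494 × 10⁻⁴ s⁻² ≈ 6.25 × 10⁻⁴ s⁻².

6.25 × 10⁻⁴ s⁻²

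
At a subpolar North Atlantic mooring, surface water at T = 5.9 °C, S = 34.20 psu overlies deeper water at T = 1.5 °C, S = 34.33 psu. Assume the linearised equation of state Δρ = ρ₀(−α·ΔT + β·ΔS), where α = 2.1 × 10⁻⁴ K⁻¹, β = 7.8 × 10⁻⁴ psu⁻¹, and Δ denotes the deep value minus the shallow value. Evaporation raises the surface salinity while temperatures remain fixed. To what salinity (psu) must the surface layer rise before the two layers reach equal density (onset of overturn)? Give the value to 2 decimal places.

Neutral buoyancy requires −α(T_deep − T_surf) + β(S_deep − S_surf′) = 0.
S_surf′ = S_deep − (α/β)·ΔT = 34.33 − (2.1 × 10⁻⁴/7.8 × 10⁻⁴)·(-4.4) = 35.5146 psu.
Increase required: 35.5146 − 34.20 = 1.3146 psu.

35.51 psu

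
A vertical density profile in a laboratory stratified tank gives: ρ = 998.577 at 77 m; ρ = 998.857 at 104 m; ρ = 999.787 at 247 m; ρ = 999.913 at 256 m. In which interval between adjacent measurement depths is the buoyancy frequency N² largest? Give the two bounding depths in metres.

247–256 m

Compute the density gradient over each adjacent pair:
  77–104 m: Δρ/Δz = 0.280/27 = 0.010 kg m⁻⁴
  104–247 m: Δρ/Δz = 0.930/143 = 6.5 × 10⁻³ kg m⁻⁴
  247–256 m: Δρ/Δz = 0.126/9 = 0.014 kg m⁻⁴
The largest gradient is in the 247–256 m interval — the pycnocline.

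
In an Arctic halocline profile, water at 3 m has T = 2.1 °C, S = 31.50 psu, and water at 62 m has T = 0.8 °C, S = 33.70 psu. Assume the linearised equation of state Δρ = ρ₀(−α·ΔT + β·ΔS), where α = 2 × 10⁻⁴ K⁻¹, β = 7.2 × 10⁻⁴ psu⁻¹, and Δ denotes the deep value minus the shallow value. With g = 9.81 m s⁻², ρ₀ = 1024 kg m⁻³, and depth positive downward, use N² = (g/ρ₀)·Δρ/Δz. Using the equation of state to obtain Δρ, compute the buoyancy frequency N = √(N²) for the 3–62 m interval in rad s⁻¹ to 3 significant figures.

ΔT = -1.3 K, ΔS = +2.20 psu (deep − shallow).
Δρ/ρ₀ = −αΔT + βΔS = 2.60 × 10⁻⁴ + 1.584 × 10⁻³ = 1.844 × 10⁻³, so Δρ ≈ 1.888 kg m⁻³.
N² = (g/ρ₀)·Δρ/Δz = g·(Δρ/ρ₀)/Δz = 9.81 × 1.844 × 10⁻³ / 59 = 3.0660 × 10⁻⁴ s⁻².
N = √(3.0660 × 10⁻⁴) = 0.017510 rad s⁻¹ ≈ 0.0175 rad s⁻¹.

0.0175 rad s⁻¹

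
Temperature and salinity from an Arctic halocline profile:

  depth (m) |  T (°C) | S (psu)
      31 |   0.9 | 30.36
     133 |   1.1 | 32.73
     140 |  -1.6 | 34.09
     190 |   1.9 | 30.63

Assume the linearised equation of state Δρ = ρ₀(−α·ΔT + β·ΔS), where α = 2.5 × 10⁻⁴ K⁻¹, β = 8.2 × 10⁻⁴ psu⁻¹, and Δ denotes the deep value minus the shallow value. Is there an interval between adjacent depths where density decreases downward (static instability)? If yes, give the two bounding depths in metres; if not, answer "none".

140–190 m

Evaluate Δρ/ρ₀ = −αΔT + βΔS across each adjacent pair:
  31–133 m: −αΔT+βΔS = −(2.5 × 10⁻⁴)(+0.2)+(8.2 × 10⁻⁴)(+2.37) = 1.9 × 10⁻³ → stable
  133–140 m: −αΔT+βΔS = −(2.5 × 10⁻⁴)(-2.7)+(8.2 × 10⁻⁴)(+1.36) = 1.8 × 10⁻³ → stable
  140–190 m: −αΔT+βΔS = −(2.5 × 10⁻⁴)(+3.5)+(8.2 × 10⁻⁴)(-3.46) = -3.7 × 10⁻³ → UNSTABLE
The 140–190 m interval has Δρ < 0: lighter water underlies denser water.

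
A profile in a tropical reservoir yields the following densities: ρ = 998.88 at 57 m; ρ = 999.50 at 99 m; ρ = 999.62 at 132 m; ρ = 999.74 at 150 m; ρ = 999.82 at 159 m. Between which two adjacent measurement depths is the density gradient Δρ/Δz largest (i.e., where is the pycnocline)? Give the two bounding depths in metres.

Compute the density gradient over each adjacent pair:
  57–99 m: Δρ/Δz = 0.62/42 = 0.015 kg m⁻⁴
  99–132 m: Δρ/Δz = 0.12/33 = 3.6 × 10⁻³ kg m⁻⁴
  132–150 m: Δρ/Δz = 0.12/18 = 6.7 × 10⁻³ kg m⁻⁴
  150–159 m: Δρ/Δz = 0.08/9 = 8.9 × 10⁻³ kg m⁻⁴
The largest gradient is in the 57–99 m interval — the pycnocline.

57–99 m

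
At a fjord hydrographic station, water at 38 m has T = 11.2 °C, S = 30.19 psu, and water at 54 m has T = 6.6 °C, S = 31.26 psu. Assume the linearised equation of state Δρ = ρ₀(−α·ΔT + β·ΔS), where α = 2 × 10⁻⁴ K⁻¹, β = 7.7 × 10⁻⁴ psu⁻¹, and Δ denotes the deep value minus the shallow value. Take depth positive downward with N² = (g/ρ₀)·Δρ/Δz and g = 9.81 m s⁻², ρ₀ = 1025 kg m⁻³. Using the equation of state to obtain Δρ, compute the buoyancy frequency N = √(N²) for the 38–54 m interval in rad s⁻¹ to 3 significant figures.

ΔT = -4.6 K, ΔS = +1.07 psu (deep − shallow).
Δρ/ρ₀ = −αΔT + βΔS = 9.20 × 10⁻⁴ + 8.239 × 10⁻⁴ = 1.7439 × 10⁻³, so Δρ ≈ 1.787 kg m⁻³.
N² = (g/ρ₀)·Δρ/Δz = g·(Δρ/ρ₀)/Δz = 9.81 × 1.7439 × 10⁻³ / 16 = 1.0692 × 10⁻³ s⁻².
N = √(1.0692 × 10⁻³) = 0.032699 rad s⁻¹ ≈ 0.0327 rad s⁻¹.

0.0327 rad s⁻¹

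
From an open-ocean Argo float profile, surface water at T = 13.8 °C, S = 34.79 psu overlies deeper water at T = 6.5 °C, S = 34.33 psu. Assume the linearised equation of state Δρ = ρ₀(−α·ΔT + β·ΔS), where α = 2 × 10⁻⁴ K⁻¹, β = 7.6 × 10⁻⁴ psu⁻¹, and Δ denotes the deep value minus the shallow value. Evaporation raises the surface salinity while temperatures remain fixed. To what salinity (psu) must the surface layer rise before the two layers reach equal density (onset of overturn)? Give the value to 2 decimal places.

36.25 psu

Neutral buoyancy requires −α(T_deep − T_surf) + β(S_deep − S_surf′) = 0.
S_surf′ = S_deep − (α/β)·ΔT = 34.33 − (2 × 10⁻⁴/7.6 × 10⁻⁴)·(-7.3) = 36.2511 psu.
Increase required: 36.2511 − 34.79 = 1.4611 psu.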